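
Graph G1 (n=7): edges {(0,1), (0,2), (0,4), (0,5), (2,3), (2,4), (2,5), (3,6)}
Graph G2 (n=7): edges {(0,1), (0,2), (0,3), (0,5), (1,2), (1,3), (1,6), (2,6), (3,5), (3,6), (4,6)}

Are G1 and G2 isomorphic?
No, not isomorphic

The graphs are NOT isomorphic.

Degrees in G1: deg(0)=4, deg(1)=1, deg(2)=4, deg(3)=2, deg(4)=2, deg(5)=2, deg(6)=1.
Sorted degree sequence of G1: [4, 4, 2, 2, 2, 1, 1].
Degrees in G2: deg(0)=4, deg(1)=4, deg(2)=3, deg(3)=4, deg(4)=1, deg(5)=2, deg(6)=4.
Sorted degree sequence of G2: [4, 4, 4, 4, 3, 2, 1].
The (sorted) degree sequence is an isomorphism invariant, so since G1 and G2 have different degree sequences they cannot be isomorphic.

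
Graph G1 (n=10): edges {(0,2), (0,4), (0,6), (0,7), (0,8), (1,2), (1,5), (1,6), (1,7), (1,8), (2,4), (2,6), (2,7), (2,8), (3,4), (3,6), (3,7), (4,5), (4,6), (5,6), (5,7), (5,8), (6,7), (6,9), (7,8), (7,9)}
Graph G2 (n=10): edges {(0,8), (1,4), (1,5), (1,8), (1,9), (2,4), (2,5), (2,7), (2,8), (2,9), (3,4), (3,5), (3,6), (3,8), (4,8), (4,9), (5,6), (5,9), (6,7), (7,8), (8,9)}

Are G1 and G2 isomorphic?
No, not isomorphic

The graphs are NOT isomorphic.

Counting triangles (3-cliques): G1 has 24, G2 has 12.
Triangle count is an isomorphism invariant, so differing triangle counts rule out isomorphism.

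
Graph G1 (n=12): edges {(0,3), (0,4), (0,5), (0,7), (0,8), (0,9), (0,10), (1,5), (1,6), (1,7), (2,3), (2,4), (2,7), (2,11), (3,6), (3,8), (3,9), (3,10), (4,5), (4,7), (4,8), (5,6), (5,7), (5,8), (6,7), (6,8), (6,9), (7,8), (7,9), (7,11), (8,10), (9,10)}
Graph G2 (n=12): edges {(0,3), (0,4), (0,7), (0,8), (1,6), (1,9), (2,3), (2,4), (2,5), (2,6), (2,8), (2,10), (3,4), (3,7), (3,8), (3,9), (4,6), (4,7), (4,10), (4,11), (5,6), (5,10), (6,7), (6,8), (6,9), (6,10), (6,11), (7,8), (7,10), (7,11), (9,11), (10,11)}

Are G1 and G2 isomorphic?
Yes, isomorphic

The graphs are isomorphic.
One valid mapping φ: V(G1) → V(G2): 0→7, 1→5, 2→9, 3→3, 4→11, 5→10, 6→2, 7→6, 8→4, 9→8, 10→0, 11→1

Verify φ preserves adjacency — for each edge of G1, its image is an edge of G2:
  (0,3) → (φ(0),φ(3)) = (3,7) ∈ E(G2) ✓
  (0,4) → (φ(0),φ(4)) = (7,11) ∈ E(G2) ✓
  (0,5) → (φ(0),φ(5)) = (7,10) ∈ E(G2) ✓
  (0,7) → (φ(0),φ(7)) = (6,7) ∈ E(G2) ✓
  (0,8) → (φ(0),φ(8)) = (4,7) ∈ E(G2) ✓
  (0,9) → (φ(0),φ(9)) = (7,8) ∈ E(G2) ✓
  (0,10) → (φ(0),φ(10)) = (0,7) ∈ E(G2) ✓
  (1,5) → (φ(1),φ(5)) = (5,10) ∈ E(G2) ✓
  (1,6) → (φ(1),φ(6)) = (2,5) ∈ E(G2) ✓
  (1,7) → (φ(1),φ(7)) = (5,6) ∈ E(G2) ✓
  (2,3) → (φ(2),φ(3)) = (3,9) ∈ E(G2) ✓
  (2,4) → (φ(2),φ(4)) = (9,11) ∈ E(G2) ✓
  (2,7) → (φ(2),φ(7)) = (6,9) ∈ E(G2) ✓
  (2,11) → (φ(2),φ(11)) = (1,9) ∈ E(G2) ✓
  (3,6) → (φ(3),φ(6)) = (2,3) ∈ E(G2) ✓
  (3,8) → (φ(3),φ(8)) = (3,4) ∈ E(G2) ✓
  (3,9) → (φ(3),φ(9)) = (3,8) ∈ E(G2) ✓
  (3,10) → (φ(3),φ(10)) = (0,3) ∈ E(G2) ✓
  (4,5) → (φ(4),φ(5)) = (10,11) ∈ E(G2) ✓
  (4,7) → (φ(4),φ(7)) = (6,11) ∈ E(G2) ✓
  (4,8) → (φ(4),φ(8)) = (4,11) ∈ E(G2) ✓
  (5,6) → (φ(5),φ(6)) = (2,10) ∈ E(G2) ✓
  (5,7) → (φ(5),φ(7)) = (6,10) ∈ E(G2) ✓
  (5,8) → (φ(5),φ(8)) = (4,10) ∈ E(G2) ✓
  (6,7) → (φ(6),φ(7)) = (2,6) ∈ E(G2) ✓
  (6,8) → (φ(6),φ(8)) = (2,4) ∈ E(G2) ✓
  (6,9) → (φ(6),φ(9)) = (2,8) ∈ E(G2) ✓
  (7,8) → (φ(7),φ(8)) = (4,6) ∈ E(G2) ✓
  (7,9) → (φ(7),φ(9)) = (6,8) ∈ E(G2) ✓
  (7,11) → (φ(7),φ(11)) = (1,6) ∈ E(G2) ✓
  (8,10) → (φ(8),φ(10)) = (0,4) ∈ E(G2) ✓
  (9,10) → (φ(9),φ(10)) = (0,8) ∈ E(G2) ✓
All 32 edges of G1 map to edges of G2, and |E(G1)| = |E(G2)| = 32, so φ is a bijection on edges as well as vertices. Hence G1 ≅ G2.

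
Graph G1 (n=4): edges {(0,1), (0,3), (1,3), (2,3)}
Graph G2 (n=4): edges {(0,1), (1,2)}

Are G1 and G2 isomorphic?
No, not isomorphic

The graphs are NOT isomorphic.

Connected components of G1: 1 component(s) with vertex sets [[0, 1, 2, 3]], sizes [4].
Connected components of G2: 2 component(s) with vertex sets [[3], [0, 1, 2]], sizes [1, 3].
The number of connected components (and the multiset of component sizes) is an isomorphism invariant — an isomorphism maps each component of G1 bijectively onto a component of G2. Since G1 has 1 component(s) and G2 has 2, they cannot be isomorphic.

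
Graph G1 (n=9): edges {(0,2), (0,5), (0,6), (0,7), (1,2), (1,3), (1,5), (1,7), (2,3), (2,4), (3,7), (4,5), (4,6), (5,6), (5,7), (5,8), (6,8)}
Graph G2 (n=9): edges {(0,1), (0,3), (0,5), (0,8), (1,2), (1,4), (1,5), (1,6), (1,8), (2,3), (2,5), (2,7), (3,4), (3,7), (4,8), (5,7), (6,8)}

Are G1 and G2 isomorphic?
Yes, isomorphic

The graphs are isomorphic.
One valid mapping φ: V(G1) → V(G2): 0→0, 1→2, 2→3, 3→7, 4→4, 5→1, 6→8, 7→5, 8→6

Verify φ preserves adjacency — for each edge of G1, its image is an edge of G2:
  (0,2) → (φ(0),φ(2)) = (0,3) ∈ E(G2) ✓
  (0,5) → (φ(0),φ(5)) = (0,1) ∈ E(G2) ✓
  (0,6) → (φ(0),φ(6)) = (0,8) ∈ E(G2) ✓
  (0,7) → (φ(0),φ(7)) = (0,5) ∈ E(G2) ✓
  (1,2) → (φ(1),φ(2)) = (2,3) ∈ E(G2) ✓
  (1,3) → (φ(1),φ(3)) = (2,7) ∈ E(G2) ✓
  (1,5) → (φ(1),φ(5)) = (1,2) ∈ E(G2) ✓
  (1,7) → (φ(1),φ(7)) = (2,5) ∈ E(G2) ✓
  (2,3) → (φ(2),φ(3)) = (3,7) ∈ E(G2) ✓
  (2,4) → (φ(2),φ(4)) = (3,4) ∈ E(G2) ✓
  (3,7) → (φ(3),φ(7)) = (5,7) ∈ E(G2) ✓
  (4,5) → (φ(4),φ(5)) = (1,4) ∈ E(G2) ✓
  (4,6) → (φ(4),φ(6)) = (4,8) ∈ E(G2) ✓
  (5,6) → (φ(5),φ(6)) = (1,8) ∈ E(G2) ✓
  (5,7) → (φ(5),φ(7)) = (1,5) ∈ E(G2) ✓
  (5,8) → (φ(5),φ(8)) = (1,6) ∈ E(G2) ✓
  (6,8) → (φ(6),φ(8)) = (6,8) ∈ E(G2) ✓
All 17 edges of G1 map to edges of G2, and |E(G1)| = |E(G2)| = 17, so φ is a bijection on edges as well as vertices. Hence G1 ≅ G2.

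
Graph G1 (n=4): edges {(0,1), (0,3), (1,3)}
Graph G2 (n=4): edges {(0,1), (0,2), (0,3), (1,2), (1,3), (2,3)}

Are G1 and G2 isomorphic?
No, not isomorphic

The graphs are NOT isomorphic.

Degrees in G1: deg(0)=2, deg(1)=2, deg(2)=0, deg(3)=2.
Sorted degree sequence of G1: [2, 2, 2, 0].
Degrees in G2: deg(0)=3, deg(1)=3, deg(2)=3, deg(3)=3.
Sorted degree sequence of G2: [3, 3, 3, 3].
The (sorted) degree sequence is an isomorphism invariant, so since G1 and G2 have different degree sequences they cannot be isomorphic.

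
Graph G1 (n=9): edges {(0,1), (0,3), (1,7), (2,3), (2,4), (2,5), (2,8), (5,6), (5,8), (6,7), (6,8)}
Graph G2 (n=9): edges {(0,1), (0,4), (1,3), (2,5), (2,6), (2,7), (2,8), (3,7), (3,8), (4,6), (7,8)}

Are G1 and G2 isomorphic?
Yes, isomorphic

The graphs are isomorphic.
One valid mapping φ: V(G1) → V(G2): 0→4, 1→0, 2→2, 3→6, 4→5, 5→7, 6→3, 7→1, 8→8

Verify φ preserves adjacency — for each edge of G1, its image is an edge of G2:
  (0,1) → (φ(0),φ(1)) = (0,4) ∈ E(G2) ✓
  (0,3) → (φ(0),φ(3)) = (4,6) ∈ E(G2) ✓
  (1,7) → (φ(1),φ(7)) = (0,1) ∈ E(G2) ✓
  (2,3) → (φ(2),φ(3)) = (2,6) ∈ E(G2) ✓
  (2,4) → (φ(2),φ(4)) = (2,5) ∈ E(G2) ✓
  (2,5) → (φ(2),φ(5)) = (2,7) ∈ E(G2) ✓
  (2,8) → (φ(2),φ(8)) = (2,8) ∈ E(G2) ✓
  (5,6) → (φ(5),φ(6)) = (3,7) ∈ E(G2) ✓
  (5,8) → (φ(5),φ(8)) = (7,8) ∈ E(G2) ✓
  (6,7) → (φ(6),φ(7)) = (1,3) ∈ E(G2) ✓
  (6,8) → (φ(6),φ(8)) = (3,8) ∈ E(G2) ✓
All 11 edges of G1 map to edges of G2, and |E(G1)| = |E(G2)| = 11, so φ is a bijection on edges as well as vertices. Hence G1 ≅ G2.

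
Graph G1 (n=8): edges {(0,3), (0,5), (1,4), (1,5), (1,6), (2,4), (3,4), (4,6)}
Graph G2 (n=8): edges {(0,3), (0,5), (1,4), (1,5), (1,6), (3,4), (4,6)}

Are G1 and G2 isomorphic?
No, not isomorphic

The graphs are NOT isomorphic.

Counting edges: G1 has 8 edge(s); G2 has 7 edge(s).
Edge count is an isomorphism invariant (a bijection on vertices induces a bijection on edges), so differing edge counts rule out isomorphism.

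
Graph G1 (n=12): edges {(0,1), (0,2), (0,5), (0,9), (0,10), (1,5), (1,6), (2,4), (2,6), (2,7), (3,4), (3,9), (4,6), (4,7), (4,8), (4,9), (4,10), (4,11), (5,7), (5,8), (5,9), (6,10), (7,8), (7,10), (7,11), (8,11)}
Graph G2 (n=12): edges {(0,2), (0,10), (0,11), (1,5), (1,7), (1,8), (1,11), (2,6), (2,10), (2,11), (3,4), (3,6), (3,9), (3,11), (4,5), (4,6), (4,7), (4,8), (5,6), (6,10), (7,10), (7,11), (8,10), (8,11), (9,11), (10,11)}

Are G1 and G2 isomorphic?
Yes, isomorphic

The graphs are isomorphic.
One valid mapping φ: V(G1) → V(G2): 0→4, 1→5, 2→7, 3→9, 4→11, 5→6, 6→1, 7→10, 8→2, 9→3, 10→8, 11→0

Verify φ preserves adjacency — for each edge of G1, its image is an edge of G2:
  (0,1) → (φ(0),φ(1)) = (4,5) ∈ E(G2) ✓
  (0,2) → (φ(0),φ(2)) = (4,7) ∈ E(G2) ✓
  (0,5) → (φ(0),φ(5)) = (4,6) ∈ E(G2) ✓
  (0,9) → (φ(0),φ(9)) = (3,4) ∈ E(G2) ✓
  (0,10) → (φ(0),φ(10)) = (4,8) ∈ E(G2) ✓
  (1,5) → (φ(1),φ(5)) = (5,6) ∈ E(G2) ✓
  (1,6) → (φ(1),φ(6)) = (1,5) ∈ E(G2) ✓
  (2,4) → (φ(2),φ(4)) = (7,11) ∈ E(G2) ✓
  (2,6) → (φ(2),φ(6)) = (1,7) ∈ E(G2) ✓
  (2,7) → (φ(2),φ(7)) = (7,10) ∈ E(G2) ✓
  (3,4) → (φ(3),φ(4)) = (9,11) ∈ E(G2) ✓
  (3,9) → (φ(3),φ(9)) = (3,9) ∈ E(G2) ✓
  (4,6) → (φ(4),φ(6)) = (1,11) ∈ E(G2) ✓
  (4,7) → (φ(4),φ(7)) = (10,11) ∈ E(G2) ✓
  (4,8) → (φ(4),φ(8)) = (2,11) ∈ E(G2) ✓
  (4,9) → (φ(4),φ(9)) = (3,11) ∈ E(G2) ✓
  (4,10) → (φ(4),φ(10)) = (8,11) ∈ E(G2) ✓
  (4,11) → (φ(4),φ(11)) = (0,11) ∈ E(G2) ✓
  (5,7) → (φ(5),φ(7)) = (6,10) ∈ E(G2) ✓
  (5,8) → (φ(5),φ(8)) = (2,6) ∈ E(G2) ✓
  (5,9) → (φ(5),φ(9)) = (3,6) ∈ E(G2) ✓
  (6,10) → (φ(6),φ(10)) = (1,8) ∈ E(G2) ✓
  (7,8) → (φ(7),φ(8)) = (2,10) ∈ E(G2) ✓
  (7,10) → (φ(7),φ(10)) = (8,10) ∈ E(G2) ✓
  (7,11) → (φ(7),φ(11)) = (0,10) ∈ E(G2) ✓
  (8,11) → (φ(8),φ(11)) = (0,2) ∈ E(G2) ✓
All 26 edges of G1 map to edges of G2, and |E(G1)| = |E(G2)| = 26, so φ is a bijection on edges as well as vertices. Hence G1 ≅ G2.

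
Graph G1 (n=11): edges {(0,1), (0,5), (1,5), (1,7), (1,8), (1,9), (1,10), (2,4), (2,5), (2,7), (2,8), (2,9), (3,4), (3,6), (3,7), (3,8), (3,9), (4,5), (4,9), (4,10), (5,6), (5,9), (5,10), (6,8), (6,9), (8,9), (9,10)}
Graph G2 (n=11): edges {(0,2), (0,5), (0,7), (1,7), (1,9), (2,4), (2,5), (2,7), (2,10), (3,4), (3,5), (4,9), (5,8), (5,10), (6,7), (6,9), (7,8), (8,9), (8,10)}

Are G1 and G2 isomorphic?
No, not isomorphic

The graphs are NOT isomorphic.

Counting triangles (3-cliques): G1 has 19, G2 has 4.
Triangle count is an isomorphism invariant, so differing triangle counts rule out isomorphism.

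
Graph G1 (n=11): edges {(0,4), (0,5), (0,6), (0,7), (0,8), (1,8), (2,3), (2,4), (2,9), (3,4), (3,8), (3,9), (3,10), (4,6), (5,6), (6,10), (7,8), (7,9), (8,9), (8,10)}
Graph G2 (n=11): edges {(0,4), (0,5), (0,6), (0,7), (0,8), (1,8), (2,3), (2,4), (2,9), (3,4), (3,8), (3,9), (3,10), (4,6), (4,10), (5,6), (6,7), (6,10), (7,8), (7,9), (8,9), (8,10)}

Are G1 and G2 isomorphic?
No, not isomorphic

The graphs are NOT isomorphic.

Counting edges: G1 has 20 edge(s); G2 has 22 edge(s).
Edge count is an isomorphism invariant (a bijection on vertices induces a bijection on edges), so differing edge counts rule out isomorphism.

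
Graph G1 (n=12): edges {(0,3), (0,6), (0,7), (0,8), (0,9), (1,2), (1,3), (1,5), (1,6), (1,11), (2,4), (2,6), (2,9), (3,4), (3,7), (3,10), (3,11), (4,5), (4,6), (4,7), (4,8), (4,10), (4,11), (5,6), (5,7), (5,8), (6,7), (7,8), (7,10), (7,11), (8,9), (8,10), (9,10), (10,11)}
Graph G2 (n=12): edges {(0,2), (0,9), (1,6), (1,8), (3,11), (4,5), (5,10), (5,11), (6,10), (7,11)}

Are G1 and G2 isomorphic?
No, not isomorphic

The graphs are NOT isomorphic.

Connected components of G1: 1 component(s) with vertex sets [[0, 1, 2, 3, 4, 5, 6, 7, 8, 9, 10, 11]], sizes [12].
Connected components of G2: 2 component(s) with vertex sets [[0, 2, 9], [1, 3, 4, 5, 6, 7, 8, 10, 11]], sizes [3, 9].
The number of connected components (and the multiset of component sizes) is an isomorphism invariant — an isomorphism maps each component of G1 bijectively onto a component of G2. Since G1 has 1 component(s) and G2 has 2, they cannot be isomorphic.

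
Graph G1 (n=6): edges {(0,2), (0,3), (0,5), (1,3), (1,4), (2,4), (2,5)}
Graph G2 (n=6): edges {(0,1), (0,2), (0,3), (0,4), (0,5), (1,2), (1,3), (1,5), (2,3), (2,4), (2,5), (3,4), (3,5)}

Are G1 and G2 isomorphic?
No, not isomorphic

The graphs are NOT isomorphic.

Degrees in G1: deg(0)=3, deg(1)=2, deg(2)=3, deg(3)=2, deg(4)=2, deg(5)=2.
Sorted degree sequence of G1: [3, 3, 2, 2, 2, 2].
Degrees in G2: deg(0)=5, deg(1)=4, deg(2)=5, deg(3)=5, deg(4)=3, deg(5)=4.
Sorted degree sequence of G2: [5, 5, 5, 4, 4, 3].
The (sorted) degree sequence is an isomorphism invariant, so since G1 and G2 have different degree sequences they cannot be isomorphic.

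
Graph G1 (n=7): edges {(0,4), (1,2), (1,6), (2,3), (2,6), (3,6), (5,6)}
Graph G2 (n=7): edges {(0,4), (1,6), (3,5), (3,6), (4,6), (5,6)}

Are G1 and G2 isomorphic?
No, not isomorphic

The graphs are NOT isomorphic.

Counting triangles (3-cliques): G1 has 2, G2 has 1.
Triangle count is an isomorphism invariant, so differing triangle counts rule out isomorphism.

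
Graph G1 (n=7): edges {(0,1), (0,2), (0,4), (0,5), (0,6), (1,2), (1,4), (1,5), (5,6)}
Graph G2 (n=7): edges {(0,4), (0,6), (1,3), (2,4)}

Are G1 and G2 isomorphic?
No, not isomorphic

The graphs are NOT isomorphic.

Connected components of G1: 2 component(s) with vertex sets [[3], [0, 1, 2, 4, 5, 6]], sizes [1, 6].
Connected components of G2: 3 component(s) with vertex sets [[5], [1, 3], [0, 2, 4, 6]], sizes [1, 2, 4].
The number of connected components (and the multiset of component sizes) is an isomorphism invariant — an isomorphism maps each component of G1 bijectively onto a component of G2. Since G1 has 2 component(s) and G2 has 3, they cannot be isomorphic.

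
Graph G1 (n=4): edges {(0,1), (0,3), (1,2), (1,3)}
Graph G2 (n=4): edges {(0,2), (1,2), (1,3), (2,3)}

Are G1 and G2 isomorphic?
Yes, isomorphic

The graphs are isomorphic.
One valid mapping φ: V(G1) → V(G2): 0→1, 1→2, 2→0, 3→3

Verify φ preserves adjacency — for each edge of G1, its image is an edge of G2:
  (0,1) → (φ(0),φ(1)) = (1,2) ∈ E(G2) ✓
  (0,3) → (φ(0),φ(3)) = (1,3) ∈ E(G2) ✓
  (1,2) → (φ(1),φ(2)) = (0,2) ∈ E(G2) ✓
  (1,3) → (φ(1),φ(3)) = (2,3) ∈ E(G2) ✓
All 4 edges of G1 map to edges of G2, and |E(G1)| = |E(G2)| = 4, so φ is a bijection on edges as well as vertices. Hence G1 ≅ G2.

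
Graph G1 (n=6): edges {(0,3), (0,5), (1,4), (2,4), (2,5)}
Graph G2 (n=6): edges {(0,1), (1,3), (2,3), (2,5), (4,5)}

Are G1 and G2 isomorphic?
Yes, isomorphic

The graphs are isomorphic.
One valid mapping φ: V(G1) → V(G2): 0→5, 1→0, 2→3, 3→4, 4→1, 5→2

Verify φ preserves adjacency — for each edge of G1, its image is an edge of G2:
  (0,3) → (φ(0),φ(3)) = (4,5) ∈ E(G2) ✓
  (0,5) → (φ(0),φ(5)) = (2,5) ∈ E(G2) ✓
  (1,4) → (φ(1),φ(4)) = (0,1) ∈ E(G2) ✓
  (2,4) → (φ(2),φ(4)) = (1,3) ∈ E(G2) ✓
  (2,5) → (φ(2),φ(5)) = (2,3) ∈ E(G2) ✓
All 5 edges of G1 map to edges of G2, and |E(G1)| = |E(G2)| = 5, so φ is a bijection on edges as well as vertices. Hence G1 ≅ G2.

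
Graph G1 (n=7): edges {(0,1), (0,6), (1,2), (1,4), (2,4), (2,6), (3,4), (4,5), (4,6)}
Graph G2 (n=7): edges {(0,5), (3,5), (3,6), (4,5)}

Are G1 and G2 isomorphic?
No, not isomorphic

The graphs are NOT isomorphic.

Connected components of G1: 1 component(s) with vertex sets [[0, 1, 2, 3, 4, 5, 6]], sizes [7].
Connected components of G2: 3 component(s) with vertex sets [[1], [2], [0, 3, 4, 5, 6]], sizes [1, 1, 5].
The number of connected components (and the multiset of component sizes) is an isomorphism invariant — an isomorphism maps each component of G1 bijectively onto a component of G2. Since G1 has 1 component(s) and G2 has 3, they cannot be isomorphic.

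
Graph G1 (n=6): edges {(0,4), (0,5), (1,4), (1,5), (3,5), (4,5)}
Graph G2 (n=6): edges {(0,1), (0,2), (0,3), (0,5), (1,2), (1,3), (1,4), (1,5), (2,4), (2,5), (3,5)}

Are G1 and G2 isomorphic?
No, not isomorphic

The graphs are NOT isomorphic.

Counting triangles (3-cliques): G1 has 2, G2 has 8.
Triangle count is an isomorphism invariant, so differing triangle counts rule out isomorphism.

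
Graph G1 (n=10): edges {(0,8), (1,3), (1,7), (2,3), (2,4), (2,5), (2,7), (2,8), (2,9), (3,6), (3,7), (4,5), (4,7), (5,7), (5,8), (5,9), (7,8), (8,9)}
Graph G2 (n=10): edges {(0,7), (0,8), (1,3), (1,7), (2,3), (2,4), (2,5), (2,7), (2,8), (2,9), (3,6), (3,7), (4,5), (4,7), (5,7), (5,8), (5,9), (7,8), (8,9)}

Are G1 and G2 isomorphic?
No, not isomorphic

The graphs are NOT isomorphic.

Counting edges: G1 has 18 edge(s); G2 has 19 edge(s).
Edge count is an isomorphism invariant (a bijection on vertices induces a bijection on edges), so differing edge counts rule out isomorphism.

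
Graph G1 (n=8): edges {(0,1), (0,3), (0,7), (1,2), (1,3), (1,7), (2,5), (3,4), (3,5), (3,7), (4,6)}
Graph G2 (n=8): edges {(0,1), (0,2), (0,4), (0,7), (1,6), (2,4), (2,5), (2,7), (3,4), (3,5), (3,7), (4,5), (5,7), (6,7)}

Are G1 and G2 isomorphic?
No, not isomorphic

The graphs are NOT isomorphic.

Degrees in G1: deg(0)=3, deg(1)=4, deg(2)=2, deg(3)=5, deg(4)=2, deg(5)=2, deg(6)=1, deg(7)=3.
Sorted degree sequence of G1: [5, 4, 3, 3, 2, 2, 2, 1].
Degrees in G2: deg(0)=4, deg(1)=2, deg(2)=4, deg(3)=3, deg(4)=4, deg(5)=4, deg(6)=2, deg(7)=5.
Sorted degree sequence of G2: [5, 4, 4, 4, 4, 3, 2, 2].
The (sorted) degree sequence is an isomorphism invariant, so since G1 and G2 have different degree sequences they cannot be isomorphic.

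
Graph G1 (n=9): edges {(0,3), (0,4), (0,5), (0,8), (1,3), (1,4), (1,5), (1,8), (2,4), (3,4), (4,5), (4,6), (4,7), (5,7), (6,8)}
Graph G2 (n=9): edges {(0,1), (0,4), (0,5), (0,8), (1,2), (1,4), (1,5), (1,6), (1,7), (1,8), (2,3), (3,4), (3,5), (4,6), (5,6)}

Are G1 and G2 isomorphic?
Yes, isomorphic

The graphs are isomorphic.
One valid mapping φ: V(G1) → V(G2): 0→4, 1→5, 2→7, 3→6, 4→1, 5→0, 6→2, 7→8, 8→3

Verify φ preserves adjacency — for each edge of G1, its image is an edge of G2:
  (0,3) → (φ(0),φ(3)) = (4,6) ∈ E(G2) ✓
  (0,4) → (φ(0),φ(4)) = (1,4) ∈ E(G2) ✓
  (0,5) → (φ(0),φ(5)) = (0,4) ∈ E(G2) ✓
  (0,8) → (φ(0),φ(8)) = (3,4) ∈ E(G2) ✓
  (1,3) → (φ(1),φ(3)) = (5,6) ∈ E(G2) ✓
  (1,4) → (φ(1),φ(4)) = (1,5) ∈ E(G2) ✓
  (1,5) → (φ(1),φ(5)) = (0,5) ∈ E(G2) ✓
  (1,8) → (φ(1),φ(8)) = (3,5) ∈ E(G2) ✓
  (2,4) → (φ(2),φ(4)) = (1,7) ∈ E(G2) ✓
  (3,4) → (φ(3),φ(4)) = (1,6) ∈ E(G2) ✓
  (4,5) → (φ(4),φ(5)) = (0,1) ∈ E(G2) ✓
  (4,6) → (φ(4),φ(6)) = (1,2) ∈ E(G2) ✓
  (4,7) → (φ(4),φ(7)) = (1,8) ∈ E(G2) ✓
  (5,7) → (φ(5),φ(7)) = (0,8) ∈ E(G2) ✓
  (6,8) → (φ(6),φ(8)) = (2,3) ∈ E(G2) ✓
All 15 edges of G1 map to edges of G2, and |E(G1)| = |E(G2)| = 15, so φ is a bijection on edges as well as vertices. Hence G1 ≅ G2.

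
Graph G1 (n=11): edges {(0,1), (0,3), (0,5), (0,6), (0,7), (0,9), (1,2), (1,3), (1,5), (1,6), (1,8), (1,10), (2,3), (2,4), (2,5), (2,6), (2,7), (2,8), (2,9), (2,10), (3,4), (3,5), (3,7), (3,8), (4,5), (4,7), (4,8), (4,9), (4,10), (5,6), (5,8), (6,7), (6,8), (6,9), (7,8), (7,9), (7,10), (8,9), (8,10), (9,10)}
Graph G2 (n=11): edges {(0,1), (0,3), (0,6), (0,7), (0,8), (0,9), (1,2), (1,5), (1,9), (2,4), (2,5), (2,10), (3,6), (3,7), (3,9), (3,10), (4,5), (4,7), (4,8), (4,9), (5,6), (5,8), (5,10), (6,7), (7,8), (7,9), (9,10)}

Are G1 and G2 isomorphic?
No, not isomorphic

The graphs are NOT isomorphic.

Counting triangles (3-cliques): G1 has 60, G2 has 16.
Triangle count is an isomorphism invariant, so differing triangle counts rule out isomorphism.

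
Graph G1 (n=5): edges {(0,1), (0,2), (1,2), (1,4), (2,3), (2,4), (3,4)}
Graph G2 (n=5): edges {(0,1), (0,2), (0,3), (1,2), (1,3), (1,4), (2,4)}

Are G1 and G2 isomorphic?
Yes, isomorphic

The graphs are isomorphic.
One valid mapping φ: V(G1) → V(G2): 0→3, 1→0, 2→1, 3→4, 4→2

Verify φ preserves adjacency — for each edge of G1, its image is an edge of G2:
  (0,1) → (φ(0),φ(1)) = (0,3) ∈ E(G2) ✓
  (0,2) → (φ(0),φ(2)) = (1,3) ∈ E(G2) ✓
  (1,2) → (φ(1),φ(2)) = (0,1) ∈ E(G2) ✓
  (1,4) → (φ(1),φ(4)) = (0,2) ∈ E(G2) ✓
  (2,3) → (φ(2),φ(3)) = (1,4) ∈ E(G2) ✓
  (2,4) → (φ(2),φ(4)) = (1,2) ∈ E(G2) ✓
  (3,4) → (φ(3),φ(4)) = (2,4) ∈ E(G2) ✓
All 7 edges of G1 map to edges of G2, and |E(G1)| = |E(G2)| = 7, so φ is a bijection on edges as well as vertices. Hence G1 ≅ G2.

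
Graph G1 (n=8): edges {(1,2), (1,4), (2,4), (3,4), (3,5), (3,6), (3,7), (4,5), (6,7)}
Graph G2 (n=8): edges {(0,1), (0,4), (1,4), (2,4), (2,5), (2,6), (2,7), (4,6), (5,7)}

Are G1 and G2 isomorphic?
Yes, isomorphic

The graphs are isomorphic.
One valid mapping φ: V(G1) → V(G2): 0→3, 1→0, 2→1, 3→2, 4→4, 5→6, 6→7, 7→5

Verify φ preserves adjacency — for each edge of G1, its image is an edge of G2:
  (1,2) → (φ(1),φ(2)) = (0,1) ∈ E(G2) ✓
  (1,4) → (φ(1),φ(4)) = (0,4) ∈ E(G2) ✓
  (2,4) → (φ(2),φ(4)) = (1,4) ∈ E(G2) ✓
  (3,4) → (φ(3),φ(4)) = (2,4) ∈ E(G2) ✓
  (3,5) → (φ(3),φ(5)) = (2,6) ∈ E(G2) ✓
  (3,6) → (φ(3),φ(6)) = (2,7) ∈ E(G2) ✓
  (3,7) → (φ(3),φ(7)) = (2,5) ∈ E(G2) ✓
  (4,5) → (φ(4),φ(5)) = (4,6) ∈ E(G2) ✓
  (6,7) → (φ(6),φ(7)) = (5,7) ∈ E(G2) ✓
All 9 edges of G1 map to edges of G2, and |E(G1)| = |E(G2)| = 9, so φ is a bijection on edges as well as vertices. Hence G1 ≅ G2.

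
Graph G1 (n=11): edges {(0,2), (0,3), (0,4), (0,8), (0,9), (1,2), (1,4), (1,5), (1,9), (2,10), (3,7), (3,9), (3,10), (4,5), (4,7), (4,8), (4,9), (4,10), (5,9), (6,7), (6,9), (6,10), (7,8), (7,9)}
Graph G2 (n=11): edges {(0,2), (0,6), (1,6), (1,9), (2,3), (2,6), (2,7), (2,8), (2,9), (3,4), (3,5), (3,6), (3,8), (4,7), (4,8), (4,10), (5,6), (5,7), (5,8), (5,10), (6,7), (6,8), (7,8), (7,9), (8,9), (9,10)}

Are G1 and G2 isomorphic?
No, not isomorphic

The graphs are NOT isomorphic.

Degrees in G1: deg(0)=5, deg(1)=4, deg(2)=3, deg(3)=4, deg(4)=7, deg(5)=3, deg(6)=3, deg(7)=5, deg(8)=3, deg(9)=7, deg(10)=4.
Sorted degree sequence of G1: [7, 7, 5, 5, 4, 4, 4, 3, 3, 3, 3].
Degrees in G2: deg(0)=2, deg(1)=2, deg(2)=6, deg(3)=5, deg(4)=4, deg(5)=5, deg(6)=7, deg(7)=6, deg(8)=7, deg(9)=5, deg(10)=3.
Sorted degree sequence of G2: [7, 7, 6, 6, 5, 5, 5, 4, 3, 2, 2].
The (sorted) degree sequence is an isomorphism invariant, so since G1 and G2 have different degree sequences they cannot be isomorphic.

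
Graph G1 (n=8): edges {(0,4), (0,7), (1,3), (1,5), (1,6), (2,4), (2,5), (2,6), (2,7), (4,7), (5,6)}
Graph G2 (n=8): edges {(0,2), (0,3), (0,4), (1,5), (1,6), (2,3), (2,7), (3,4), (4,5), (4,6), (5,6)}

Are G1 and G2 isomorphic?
Yes, isomorphic

The graphs are isomorphic.
One valid mapping φ: V(G1) → V(G2): 0→1, 1→2, 2→4, 3→7, 4→6, 5→0, 6→3, 7→5

Verify φ preserves adjacency — for each edge of G1, its image is an edge of G2:
  (0,4) → (φ(0),φ(4)) = (1,6) ∈ E(G2) ✓
  (0,7) → (φ(0),φ(7)) = (1,5) ∈ E(G2) ✓
  (1,3) → (φ(1),φ(3)) = (2,7) ∈ E(G2) ✓
  (1,5) → (φ(1),φ(5)) = (0,2) ∈ E(G2) ✓
  (1,6) → (φ(1),φ(6)) = (2,3) ∈ E(G2) ✓
  (2,4) → (φ(2),φ(4)) = (4,6) ∈ E(G2) ✓
  (2,5) → (φ(2),φ(5)) = (0,4) ∈ E(G2) ✓
  (2,6) → (φ(2),φ(6)) = (3,4) ∈ E(G2) ✓
  (2,7) → (φ(2),φ(7)) = (4,5) ∈ E(G2) ✓
  (4,7) → (φ(4),φ(7)) = (5,6) ∈ E(G2) ✓
  (5,6) → (φ(5),φ(6)) = (0,3) ∈ E(G2) ✓
All 11 edges of G1 map to edges of G2, and |E(G1)| = |E(G2)| = 11, so φ is a bijection on edges as well as vertices. Hence G1 ≅ G2.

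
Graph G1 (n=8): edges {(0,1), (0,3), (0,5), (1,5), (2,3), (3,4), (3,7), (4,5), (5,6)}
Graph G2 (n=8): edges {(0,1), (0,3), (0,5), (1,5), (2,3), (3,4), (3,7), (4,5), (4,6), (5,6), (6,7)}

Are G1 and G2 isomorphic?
No, not isomorphic

The graphs are NOT isomorphic.

Counting edges: G1 has 9 edge(s); G2 has 11 edge(s).
Edge count is an isomorphism invariant (a bijection on vertices induces a bijection on edges), so differing edge counts rule out isomorphism.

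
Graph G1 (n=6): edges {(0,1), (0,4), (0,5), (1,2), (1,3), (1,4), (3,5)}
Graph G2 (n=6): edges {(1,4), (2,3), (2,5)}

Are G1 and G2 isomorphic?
No, not isomorphic

The graphs are NOT isomorphic.

Degrees in G1: deg(0)=3, deg(1)=4, deg(2)=1, deg(3)=2, deg(4)=2, deg(5)=2.
Sorted degree sequence of G1: [4, 3, 2, 2, 2, 1].
Degrees in G2: deg(0)=0, deg(1)=1, deg(2)=2, deg(3)=1, deg(4)=1, deg(5)=1.
Sorted degree sequence of G2: [2, 1, 1, 1, 1, 0].
The (sorted) degree sequence is an isomorphism invariant, so since G1 and G2 have different degree sequences they cannot be isomorphic.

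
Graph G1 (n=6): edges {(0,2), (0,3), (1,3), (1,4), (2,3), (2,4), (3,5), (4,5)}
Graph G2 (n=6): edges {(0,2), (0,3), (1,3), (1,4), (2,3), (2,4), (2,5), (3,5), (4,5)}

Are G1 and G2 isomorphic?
No, not isomorphic

The graphs are NOT isomorphic.

Counting edges: G1 has 8 edge(s); G2 has 9 edge(s).
Edge count is an isomorphism invariant (a bijection on vertices induces a bijection on edges), so differing edge counts rule out isomorphism.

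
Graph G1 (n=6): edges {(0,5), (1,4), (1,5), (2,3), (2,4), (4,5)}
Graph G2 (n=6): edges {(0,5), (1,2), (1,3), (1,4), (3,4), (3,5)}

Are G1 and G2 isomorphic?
Yes, isomorphic

The graphs are isomorphic.
One valid mapping φ: V(G1) → V(G2): 0→2, 1→4, 2→5, 3→0, 4→3, 5→1

Verify φ preserves adjacency — for each edge of G1, its image is an edge of G2:
  (0,5) → (φ(0),φ(5)) = (1,2) ∈ E(G2) ✓
  (1,4) → (φ(1),φ(4)) = (3,4) ∈ E(G2) ✓
  (1,5) → (φ(1),φ(5)) = (1,4) ∈ E(G2) ✓
  (2,3) → (φ(2),φ(3)) = (0,5) ∈ E(G2) ✓
  (2,4) → (φ(2),φ(4)) = (3,5) ∈ E(G2) ✓
  (4,5) → (φ(4),φ(5)) = (1,3) ∈ E(G2) ✓
All 6 edges of G1 map to edges of G2, and |E(G1)| = |E(G2)| = 6, so φ is a bijection on edges as well as vertices. Hence G1 ≅ G2.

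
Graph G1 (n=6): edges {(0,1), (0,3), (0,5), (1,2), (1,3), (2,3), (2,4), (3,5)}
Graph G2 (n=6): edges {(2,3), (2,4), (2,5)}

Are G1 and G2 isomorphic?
No, not isomorphic

The graphs are NOT isomorphic.

Degrees in G1: deg(0)=3, deg(1)=3, deg(2)=3, deg(3)=4, deg(4)=1, deg(5)=2.
Sorted degree sequence of G1: [4, 3, 3, 3, 2, 1].
Degrees in G2: deg(0)=0, deg(1)=0, deg(2)=3, deg(3)=1, deg(4)=1, deg(5)=1.
Sorted degree sequence of G2: [3, 1, 1, 1, 0, 0].
The (sorted) degree sequence is an isomorphism invariant, so since G1 and G2 have different degree sequences they cannot be isomorphic.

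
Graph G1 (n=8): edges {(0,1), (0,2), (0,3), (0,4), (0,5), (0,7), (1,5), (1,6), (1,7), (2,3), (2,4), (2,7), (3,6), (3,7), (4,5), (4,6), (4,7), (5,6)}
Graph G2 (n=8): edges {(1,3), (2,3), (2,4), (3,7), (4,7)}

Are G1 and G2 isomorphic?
No, not isomorphic

The graphs are NOT isomorphic.

Connected components of G1: 1 component(s) with vertex sets [[0, 1, 2, 3, 4, 5, 6, 7]], sizes [8].
Connected components of G2: 4 component(s) with vertex sets [[0], [5], [6], [1, 2, 3, 4, 7]], sizes [1, 1, 1, 5].
The number of connected components (and the multiset of component sizes) is an isomorphism invariant — an isomorphism maps each component of G1 bijectively onto a component of G2. Since G1 has 1 component(s) and G2 has 4, they cannot be isomorphic.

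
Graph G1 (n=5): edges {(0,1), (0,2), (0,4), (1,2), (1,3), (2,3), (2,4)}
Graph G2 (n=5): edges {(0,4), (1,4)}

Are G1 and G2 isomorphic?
No, not isomorphic

The graphs are NOT isomorphic.

Counting triangles (3-cliques): G1 has 3, G2 has 0.
Triangle count is an isomorphism invariant, so differing triangle counts rule out isomorphism.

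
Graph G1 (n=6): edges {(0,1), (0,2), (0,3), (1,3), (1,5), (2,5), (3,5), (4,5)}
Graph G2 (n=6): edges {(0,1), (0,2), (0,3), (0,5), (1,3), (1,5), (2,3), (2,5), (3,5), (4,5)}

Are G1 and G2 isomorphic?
No, not isomorphic

The graphs are NOT isomorphic.

Counting edges: G1 has 8 edge(s); G2 has 10 edge(s).
Edge count is an isomorphism invariant (a bijection on vertices induces a bijection on edges), so differing edge counts rule out isomorphism.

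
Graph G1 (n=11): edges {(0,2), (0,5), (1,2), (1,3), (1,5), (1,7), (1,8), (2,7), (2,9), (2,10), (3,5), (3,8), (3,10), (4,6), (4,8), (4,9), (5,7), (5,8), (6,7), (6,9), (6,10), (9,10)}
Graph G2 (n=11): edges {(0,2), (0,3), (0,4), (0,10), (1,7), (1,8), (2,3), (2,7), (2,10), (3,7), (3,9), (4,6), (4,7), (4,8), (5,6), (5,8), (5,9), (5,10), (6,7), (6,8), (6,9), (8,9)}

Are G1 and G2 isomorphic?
Yes, isomorphic

The graphs are isomorphic.
One valid mapping φ: V(G1) → V(G2): 0→1, 1→6, 2→7, 3→9, 4→10, 5→8, 6→0, 7→4, 8→5, 9→2, 10→3

Verify φ preserves adjacency — for each edge of G1, its image is an edge of G2:
  (0,2) → (φ(0),φ(2)) = (1,7) ∈ E(G2) ✓
  (0,5) → (φ(0),φ(5)) = (1,8) ∈ E(G2) ✓
  (1,2) → (φ(1),φ(2)) = (6,7) ∈ E(G2) ✓
  (1,3) → (φ(1),φ(3)) = (6,9) ∈ E(G2) ✓
  (1,5) → (φ(1),φ(5)) = (6,8) ∈ E(G2) ✓
  (1,7) → (φ(1),φ(7)) = (4,6) ∈ E(G2) ✓
  (1,8) → (φ(1),φ(8)) = (5,6) ∈ E(G2) ✓
  (2,7) → (φ(2),φ(7)) = (4,7) ∈ E(G2) ✓
  (2,9) → (φ(2),φ(9)) = (2,7) ∈ E(G2) ✓
  (2,10) → (φ(2),φ(10)) = (3,7) ∈ E(G2) ✓
  (3,5) → (φ(3),φ(5)) = (8,9) ∈ E(G2) ✓
  (3,8) → (φ(3),φ(8)) = (5,9) ∈ E(G2) ✓
  (3,10) → (φ(3),φ(10)) = (3,9) ∈ E(G2) ✓
  (4,6) → (φ(4),φ(6)) = (0,10) ∈ E(G2) ✓
  (4,8) → (φ(4),φ(8)) = (5,10) ∈ E(G2) ✓
  (4,9) → (φ(4),φ(9)) = (2,10) ∈ E(G2) ✓
  (5,7) → (φ(5),φ(7)) = (4,8) ∈ E(G2) ✓
  (5,8) → (φ(5),φ(8)) = (5,8) ∈ E(G2) ✓
  (6,7) → (φ(6),φ(7)) = (0,4) ∈ E(G2) ✓
  (6,9) → (φ(6),φ(9)) = (0,2) ∈ E(G2) ✓
  (6,10) → (φ(6),φ(10)) = (0,3) ∈ E(G2) ✓
  (9,10) → (φ(9),φ(10)) = (2,3) ∈ E(G2) ✓
All 22 edges of G1 map to edges of G2, and |E(G1)| = |E(G2)| = 22, so φ is a bijection on edges as well as vertices. Hence G1 ≅ G2.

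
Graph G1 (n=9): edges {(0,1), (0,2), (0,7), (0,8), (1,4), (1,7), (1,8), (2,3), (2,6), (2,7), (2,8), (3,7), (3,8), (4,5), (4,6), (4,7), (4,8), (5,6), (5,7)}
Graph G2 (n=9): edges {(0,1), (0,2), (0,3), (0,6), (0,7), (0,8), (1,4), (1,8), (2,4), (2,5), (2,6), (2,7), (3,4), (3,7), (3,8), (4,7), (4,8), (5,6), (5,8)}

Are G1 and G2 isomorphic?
Yes, isomorphic

The graphs are isomorphic.
One valid mapping φ: V(G1) → V(G2): 0→3, 1→7, 2→8, 3→1, 4→2, 5→6, 6→5, 7→0, 8→4

Verify φ preserves adjacency — for each edge of G1, its image is an edge of G2:
  (0,1) → (φ(0),φ(1)) = (3,7) ∈ E(G2) ✓
  (0,2) → (φ(0),φ(2)) = (3,8) ∈ E(G2) ✓
  (0,7) → (φ(0),φ(7)) = (0,3) ∈ E(G2) ✓
  (0,8) → (φ(0),φ(8)) = (3,4) ∈ E(G2) ✓
  (1,4) → (φ(1),φ(4)) = (2,7) ∈ E(G2) ✓
  (1,7) → (φ(1),φ(7)) = (0,7) ∈ E(G2) ✓
  (1,8) → (φ(1),φ(8)) = (4,7) ∈ E(G2) ✓
  (2,3) → (φ(2),φ(3)) = (1,8) ∈ E(G2) ✓
  (2,6) → (φ(2),φ(6)) = (5,8) ∈ E(G2) ✓
  (2,7) → (φ(2),φ(7)) = (0,8) ∈ E(G2) ✓
  (2,8) → (φ(2),φ(8)) = (4,8) ∈ E(G2) ✓
  (3,7) → (φ(3),φ(7)) = (0,1) ∈ E(G2) ✓
  (3,8) → (φ(3),φ(8)) = (1,4) ∈ E(G2) ✓
  (4,5) → (φ(4),φ(5)) = (2,6) ∈ E(G2) ✓
  (4,6) → (φ(4),φ(6)) = (2,5) ∈ E(G2) ✓
  (4,7) → (φ(4),φ(7)) = (0,2) ∈ E(G2) ✓
  (4,8) → (φ(4),φ(8)) = (2,4) ∈ E(G2) ✓
  (5,6) → (φ(5),φ(6)) = (5,6) ∈ E(G2) ✓
  (5,7) → (φ(5),φ(7)) = (0,6) ∈ E(G2) ✓
All 19 edges of G1 map to edges of G2, and |E(G1)| = |E(G2)| = 19, so φ is a bijection on edges as well as vertices. Hence G1 ≅ G2.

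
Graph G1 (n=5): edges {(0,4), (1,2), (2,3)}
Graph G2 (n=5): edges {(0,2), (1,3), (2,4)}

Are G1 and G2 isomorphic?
Yes, isomorphic

The graphs are isomorphic.
One valid mapping φ: V(G1) → V(G2): 0→3, 1→0, 2→2, 3→4, 4→1

Verify φ preserves adjacency — for each edge of G1, its image is an edge of G2:
  (0,4) → (φ(0),φ(4)) = (1,3) ∈ E(G2) ✓
  (1,2) → (φ(1),φ(2)) = (0,2) ∈ E(G2) ✓
  (2,3) → (φ(2),φ(3)) = (2,4) ∈ E(G2) ✓
All 3 edges of G1 map to edges of G2, and |E(G1)| = |E(G2)| = 3, so φ is a bijection on edges as well as vertices. Hence G1 ≅ G2.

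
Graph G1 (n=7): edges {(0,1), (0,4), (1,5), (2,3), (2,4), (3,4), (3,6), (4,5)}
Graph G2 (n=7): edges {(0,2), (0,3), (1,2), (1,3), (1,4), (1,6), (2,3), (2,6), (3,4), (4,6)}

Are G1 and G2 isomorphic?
No, not isomorphic

The graphs are NOT isomorphic.

Connected components of G1: 1 component(s) with vertex sets [[0, 1, 2, 3, 4, 5, 6]], sizes [7].
Connected components of G2: 2 component(s) with vertex sets [[5], [0, 1, 2, 3, 4, 6]], sizes [1, 6].
The number of connected components (and the multiset of component sizes) is an isomorphism invariant — an isomorphism maps each component of G1 bijectively onto a component of G2. Since G1 has 1 component(s) and G2 has 2, they cannot be isomorphic.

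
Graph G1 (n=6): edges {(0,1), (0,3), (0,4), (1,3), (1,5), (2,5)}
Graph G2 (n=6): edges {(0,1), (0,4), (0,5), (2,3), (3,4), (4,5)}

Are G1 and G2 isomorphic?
Yes, isomorphic

The graphs are isomorphic.
One valid mapping φ: V(G1) → V(G2): 0→0, 1→4, 2→2, 3→5, 4→1, 5→3

Verify φ preserves adjacency — for each edge of G1, its image is an edge of G2:
  (0,1) → (φ(0),φ(1)) = (0,4) ∈ E(G2) ✓
  (0,3) → (φ(0),φ(3)) = (0,5) ∈ E(G2) ✓
  (0,4) → (φ(0),φ(4)) = (0,1) ∈ E(G2) ✓
  (1,3) → (φ(1),φ(3)) = (4,5) ∈ E(G2) ✓
  (1,5) → (φ(1),φ(5)) = (3,4) ∈ E(G2) ✓
  (2,5) → (φ(2),φ(5)) = (2,3) ∈ E(G2) ✓
All 6 edges of G1 map to edges of G2, and |E(G1)| = |E(G2)| = 6, so φ is a bijection on edges as well as vertices. Hence G1 ≅ G2.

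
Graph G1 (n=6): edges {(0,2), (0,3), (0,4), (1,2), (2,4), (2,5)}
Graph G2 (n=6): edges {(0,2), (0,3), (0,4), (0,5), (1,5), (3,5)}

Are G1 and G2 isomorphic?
Yes, isomorphic

The graphs are isomorphic.
One valid mapping φ: V(G1) → V(G2): 0→5, 1→4, 2→0, 3→1, 4→3, 5→2

Verify φ preserves adjacency — for each edge of G1, its image is an edge of G2:
  (0,2) → (φ(0),φ(2)) = (0,5) ∈ E(G2) ✓
  (0,3) → (φ(0),φ(3)) = (1,5) ∈ E(G2) ✓
  (0,4) → (φ(0),φ(4)) = (3,5) ∈ E(G2) ✓
  (1,2) → (φ(1),φ(2)) = (0,4) ∈ E(G2) ✓
  (2,4) → (φ(2),φ(4)) = (0,3) ∈ E(G2) ✓
  (2,5) → (φ(2),φ(5)) = (0,2) ∈ E(G2) ✓
All 6 edges of G1 map to edges of G2, and |E(G1)| = |E(G2)| = 6, so φ is a bijection on edges as well as vertices. Hence G1 ≅ G2.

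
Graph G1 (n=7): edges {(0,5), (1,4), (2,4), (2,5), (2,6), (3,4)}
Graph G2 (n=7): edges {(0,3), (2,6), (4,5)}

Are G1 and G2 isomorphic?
No, not isomorphic

The graphs are NOT isomorphic.

Connected components of G1: 1 component(s) with vertex sets [[0, 1, 2, 3, 4, 5, 6]], sizes [7].
Connected components of G2: 4 component(s) with vertex sets [[1], [0, 3], [2, 6], [4, 5]], sizes [1, 2, 2, 2].
The number of connected components (and the multiset of component sizes) is an isomorphism invariant — an isomorphism maps each component of G1 bijectively onto a component of G2. Since G1 has 1 component(s) and G2 has 4, they cannot be isomorphic.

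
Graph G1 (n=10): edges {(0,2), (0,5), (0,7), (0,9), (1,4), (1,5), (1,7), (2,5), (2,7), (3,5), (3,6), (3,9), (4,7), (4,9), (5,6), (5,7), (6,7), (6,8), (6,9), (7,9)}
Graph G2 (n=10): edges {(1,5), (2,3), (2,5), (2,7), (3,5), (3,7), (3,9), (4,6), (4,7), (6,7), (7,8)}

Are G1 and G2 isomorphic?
No, not isomorphic

The graphs are NOT isomorphic.

Connected components of G1: 1 component(s) with vertex sets [[0, 1, 2, 3, 4, 5, 6, 7, 8, 9]], sizes [10].
Connected components of G2: 2 component(s) with vertex sets [[0], [1, 2, 3, 4, 5, 6, 7, 8, 9]], sizes [1, 9].
The number of connected components (and the multiset of component sizes) is an isomorphism invariant — an isomorphism maps each component of G1 bijectively onto a component of G2. Since G1 has 1 component(s) and G2 has 2, they cannot be isomorphic.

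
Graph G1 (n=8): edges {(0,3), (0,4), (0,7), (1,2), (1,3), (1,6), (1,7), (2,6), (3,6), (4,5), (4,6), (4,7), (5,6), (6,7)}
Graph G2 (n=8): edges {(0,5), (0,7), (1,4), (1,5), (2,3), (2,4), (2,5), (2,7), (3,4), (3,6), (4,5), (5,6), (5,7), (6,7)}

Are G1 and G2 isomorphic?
Yes, isomorphic

The graphs are isomorphic.
One valid mapping φ: V(G1) → V(G2): 0→3, 1→7, 2→0, 3→6, 4→4, 5→1, 6→5, 7→2

Verify φ preserves adjacency — for each edge of G1, its image is an edge of G2:
  (0,3) → (φ(0),φ(3)) = (3,6) ∈ E(G2) ✓
  (0,4) → (φ(0),φ(4)) = (3,4) ∈ E(G2) ✓
  (0,7) → (φ(0),φ(7)) = (2,3) ∈ E(G2) ✓
  (1,2) → (φ(1),φ(2)) = (0,7) ∈ E(G2) ✓
  (1,3) → (φ(1),φ(3)) = (6,7) ∈ E(G2) ✓
  (1,6) → (φ(1),φ(6)) = (5,7) ∈ E(G2) ✓
  (1,7) → (φ(1),φ(7)) = (2,7) ∈ E(G2) ✓
  (2,6) → (φ(2),φ(6)) = (0,5) ∈ E(G2) ✓
  (3,6) → (φ(3),φ(6)) = (5,6) ∈ E(G2) ✓
  (4,5) → (φ(4),φ(5)) = (1,4) ∈ E(G2) ✓
  (4,6) → (φ(4),φ(6)) = (4,5) ∈ E(G2) ✓
  (4,7) → (φ(4),φ(7)) = (2,4) ∈ E(G2) ✓
  (5,6) → (φ(5),φ(6)) = (1,5) ∈ E(G2) ✓
  (6,7) → (φ(6),φ(7)) = (2,5) ∈ E(G2) ✓
All 14 edges of G1 map to edges of G2, and |E(G1)| = |E(G2)| = 14, so φ is a bijection on edges as well as vertices. Hence G1 ≅ G2.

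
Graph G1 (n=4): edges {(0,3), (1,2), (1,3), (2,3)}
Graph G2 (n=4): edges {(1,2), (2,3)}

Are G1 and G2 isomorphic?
No, not isomorphic

The graphs are NOT isomorphic.

Counting edges: G1 has 4 edge(s); G2 has 2 edge(s).
Edge count is an isomorphism invariant (a bijection on vertices induces a bijection on edges), so differing edge counts rule out isomorphism.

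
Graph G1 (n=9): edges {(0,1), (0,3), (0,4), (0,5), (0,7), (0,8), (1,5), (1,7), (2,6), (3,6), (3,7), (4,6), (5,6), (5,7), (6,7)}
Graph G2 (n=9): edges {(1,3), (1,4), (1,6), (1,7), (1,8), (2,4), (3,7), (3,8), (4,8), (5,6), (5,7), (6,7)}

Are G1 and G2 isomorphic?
No, not isomorphic

The graphs are NOT isomorphic.

Counting triangles (3-cliques): G1 has 7, G2 has 5.
Triangle count is an isomorphism invariant, so differing triangle counts rule out isomorphism.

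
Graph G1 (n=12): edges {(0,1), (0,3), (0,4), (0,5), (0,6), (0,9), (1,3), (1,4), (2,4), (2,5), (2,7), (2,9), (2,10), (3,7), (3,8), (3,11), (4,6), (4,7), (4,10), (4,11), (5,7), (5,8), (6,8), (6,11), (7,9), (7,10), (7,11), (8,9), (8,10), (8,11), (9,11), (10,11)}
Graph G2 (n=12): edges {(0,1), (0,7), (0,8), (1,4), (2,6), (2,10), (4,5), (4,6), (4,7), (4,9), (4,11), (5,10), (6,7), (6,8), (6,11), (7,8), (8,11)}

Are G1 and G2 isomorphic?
No, not isomorphic

The graphs are NOT isomorphic.

Connected components of G1: 1 component(s) with vertex sets [[0, 1, 2, 3, 4, 5, 6, 7, 8, 9, 10, 11]], sizes [12].
Connected components of G2: 2 component(s) with vertex sets [[3], [0, 1, 2, 4, 5, 6, 7, 8, 9, 10, 11]], sizes [1, 11].
The number of connected components (and the multiset of component sizes) is an isomorphism invariant — an isomorphism maps each component of G1 bijectively onto a component of G2. Since G1 has 1 component(s) and G2 has 2, they cannot be isomorphic.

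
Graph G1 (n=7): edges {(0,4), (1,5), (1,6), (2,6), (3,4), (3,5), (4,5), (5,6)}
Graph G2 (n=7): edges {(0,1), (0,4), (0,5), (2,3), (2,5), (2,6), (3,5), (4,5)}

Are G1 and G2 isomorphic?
Yes, isomorphic

The graphs are isomorphic.
One valid mapping φ: V(G1) → V(G2): 0→1, 1→3, 2→6, 3→4, 4→0, 5→5, 6→2

Verify φ preserves adjacency — for each edge of G1, its image is an edge of G2:
  (0,4) → (φ(0),φ(4)) = (0,1) ∈ E(G2) ✓
  (1,5) → (φ(1),φ(5)) = (3,5) ∈ E(G2) ✓
  (1,6) → (φ(1),φ(6)) = (2,3) ∈ E(G2) ✓
  (2,6) → (φ(2),φ(6)) = (2,6) ∈ E(G2) ✓
  (3,4) → (φ(3),φ(4)) = (0,4) ∈ E(G2) ✓
  (3,5) → (φ(3),φ(5)) = (4,5) ∈ E(G2) ✓
  (4,5) → (φ(4),φ(5)) = (0,5) ∈ E(G2) ✓
  (5,6) → (φ(5),φ(6)) = (2,5) ∈ E(G2) ✓
All 8 edges of G1 map to edges of G2, and |E(G1)| = |E(G2)| = 8, so φ is a bijection on edges as well as vertices. Hence G1 ≅ G2.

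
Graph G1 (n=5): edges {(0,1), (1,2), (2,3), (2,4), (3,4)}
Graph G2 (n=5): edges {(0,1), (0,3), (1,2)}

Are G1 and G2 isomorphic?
No, not isomorphic

The graphs are NOT isomorphic.

Counting triangles (3-cliques): G1 has 1, G2 has 0.
Triangle count is an isomorphism invariant, so differing triangle counts rule out isomorphism.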